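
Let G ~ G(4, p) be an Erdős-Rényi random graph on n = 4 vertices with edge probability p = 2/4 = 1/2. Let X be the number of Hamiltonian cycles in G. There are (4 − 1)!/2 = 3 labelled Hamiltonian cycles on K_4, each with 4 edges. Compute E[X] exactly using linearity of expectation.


K_4 has (4 − 1)!/2 = 3 labelled Hamiltonian cycles.
For each such Hamiltonian cycle H, let X_H = 1 if all 4 edges of H are present in G. Then P[X_H = 1] = p^{4} = (1/2)^{4} = 1/16.
By linearity of expectation: E[X] = Σ_H E[X_H] = 3 · p^{4} = 3 · 1/16 = 3/16.
Numerically: E[X] ≈ 0.188.

E[X] = 3 · (1/2)^{4} = 3/16 ≈ 0.188.


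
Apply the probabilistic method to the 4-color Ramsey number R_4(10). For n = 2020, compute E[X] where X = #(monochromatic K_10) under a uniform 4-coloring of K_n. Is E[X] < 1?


E[X] = C(2020, 10) · 4^{1 − 45} = 304832018578739931133653656 · 4^{−44} = 304832018578739931133653656/309485009821345068724781056.
As a reduced fraction: E[X] = 38104002322342491391706707/38685626227668133590597632 ≈ 0.984965.
Is E[X] < 1? YES.
Since E[X] < 1, there exists a 4-coloring of K_{2020} with no monochromatic K_10; hence R_4(10) > 2020.

E[X] = 38104002322342491391706707/38685626227668133590597632 ≈ 0.984965; E[X] < 1, so R_4(10) > 2020.


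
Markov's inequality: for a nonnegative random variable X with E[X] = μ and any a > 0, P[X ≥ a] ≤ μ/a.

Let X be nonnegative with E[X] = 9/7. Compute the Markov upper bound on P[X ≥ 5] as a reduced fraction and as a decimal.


μ = E[X] = 9/7, a = 5.
Markov: P[X ≥ 5] ≤ μ/a = (9/7)/5 = 9/35.
Numerically: ≈ 0.257143.
(Since a = 5 > μ = 1.285714, the bound 9/35 is < 1 and informative.)

P[X ≥ 5] ≤ 9/35 ≈ 0.257143.


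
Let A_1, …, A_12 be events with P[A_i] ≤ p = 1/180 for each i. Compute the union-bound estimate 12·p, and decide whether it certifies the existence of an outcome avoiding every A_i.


Union bound: P[∪_{i=1}^{12} A_i] ≤ Σ_i P[A_i] ≤ 12·p = 12·(1/180) = 1/15.
Numerically: 1/15 ≈ 0.06667.
Is 1/15 < 1? YES.
Since P[∪ A_i] ≤ 1/15 < 1, the complement has P[∩ A_i^c] ≥ 1 − 1/15 = 14/15 > 0, so some outcome avoids every A_i.

12·p = 1/15 ≈ 0.06667; existence CERTIFIED by the union bound.


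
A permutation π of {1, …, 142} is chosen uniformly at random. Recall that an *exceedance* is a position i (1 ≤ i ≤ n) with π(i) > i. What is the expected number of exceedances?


Write X = Σ_{i=1}^{142} X_i, where X_i = 1_{π(i) > i}.
For each fixed i, π(i) is uniform over {1, …, 142} (marginal of a uniform permutation), so P[π(i) > i] = (n − i)/n. Summing: Σ_{i=1}^{142} (n − i)/n = (0 + 1 + … + 141)/142 = 142(142 − 1)/(2·142) = (142 − 1)/2.
Hence E[X] = Σ_{i=1}^{142} (142 − i)/142 = 141/2 ≈ 70.500.

E[X] = 141/2 = 70.500.


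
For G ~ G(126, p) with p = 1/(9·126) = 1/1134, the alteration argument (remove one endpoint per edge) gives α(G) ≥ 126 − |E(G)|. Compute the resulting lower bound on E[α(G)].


E[|E(G)|] = C(126, 2)·p = 7875 · (1/1134) = 125/18.
E[α(G)] ≥ n − E[|E(G)|] = 126 − 125/18 = 2143/18.
Numerically: ≈ 119.055556.
(This is only a lower bound; the true E[α(G)] may be larger.)

E[α(G)] ≥ 2143/18 ≈ 119.055556.


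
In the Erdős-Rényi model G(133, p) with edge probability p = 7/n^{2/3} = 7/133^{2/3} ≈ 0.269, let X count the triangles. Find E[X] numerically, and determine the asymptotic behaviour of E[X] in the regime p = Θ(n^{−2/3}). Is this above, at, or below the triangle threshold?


Number of potential triangles: C(133, 3) = 383306.
Each occurs with probability p³ ≈ (0.269)³ ≈ 1.93906e-02.
By linearity: E[X] = C(133, 3)·p³ ≈ 383306 · 1.93906e-02 ≈ 7432.526.
Since α = 2/3 < 1, p = c/n^{2/3} ≫ 1/n is above the triangle threshold p ~ 1/n. Asymptotically E[X] ~ (c³/6)·n^{3(1−α)} = (7³/6)·n^{1} → ∞; triangles are abundant w.h.p.

E[X] ≈ 7432.526; in regime p = Θ(1/n^{2/3}) E[X] diverges (above the triangle threshold p ~ 1/n).


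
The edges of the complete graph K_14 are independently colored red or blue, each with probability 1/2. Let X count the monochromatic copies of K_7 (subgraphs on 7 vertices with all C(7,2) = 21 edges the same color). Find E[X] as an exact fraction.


Let X = Σ_S X_S over the C(14, 7) = 3432 subsets S of size 7, where X_S = 1 if the K_7 on S is monochromatic.
For a fixed S, the K_7 on S has C(7, 2) = 21 edges. P[all 21 edges red] = (1/2)^21, and likewise for blue, so P[monochromatic] = 2·(1/2)^21 = 2^{1 − 21} = 1/1048576.
By linearity of expectation: E[X] = C(14, 7) · 2^{1 − 21} = 3432 · 1/1048576 = 429/131072.
Numerically: E[X] ≈ 0.003273.

E[X] = C(14,7)·2^(1−C(7,2)) = 429/131072 ≈ 0.003273.


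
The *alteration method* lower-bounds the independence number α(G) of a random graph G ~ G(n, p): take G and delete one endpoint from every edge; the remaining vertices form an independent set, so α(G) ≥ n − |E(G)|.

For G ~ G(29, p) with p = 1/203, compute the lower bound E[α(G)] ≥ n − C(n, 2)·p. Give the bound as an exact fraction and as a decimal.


E[|E(G)|] = C(29, 2)·p = 406 · (1/203) = 2.
E[α(G)] ≥ n − E[|E(G)|] = 29 − 2 = 27.
Numerically: ≈ 27.000.
(This is only a lower bound; the true E[α(G)] may be larger.)

E[α(G)] ≥ 27 ≈ 27.000.


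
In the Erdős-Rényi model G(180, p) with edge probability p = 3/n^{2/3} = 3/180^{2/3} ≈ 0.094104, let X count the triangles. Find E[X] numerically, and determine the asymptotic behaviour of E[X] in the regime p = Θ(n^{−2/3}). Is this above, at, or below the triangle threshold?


Number of potential triangles: C(180, 3) = 955860.
Each occurs with probability p³ ≈ (0.094104)³ ≈ 8.3333333e-04.
By linearity: E[X] = C(180, 3)·p³ ≈ 955860 · 8.3333333e-04 ≈ 796.55000.
Since α = 2/3 < 1, p = c/n^{2/3} ≫ 1/n is above the triangle threshold p ~ 1/n. Asymptotically E[X] ~ (c³/6)·n^{3(1−α)} = (3³/6)·n^{1} → ∞; triangles are abundant w.h.p.

E[X] ≈ 796.55000; in regime p = Θ(1/n^{2/3}) E[X] diverges (above the triangle threshold p ~ 1/n).


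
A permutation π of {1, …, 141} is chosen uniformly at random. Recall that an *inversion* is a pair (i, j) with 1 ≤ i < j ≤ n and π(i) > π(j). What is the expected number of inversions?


Write X = Σ X_I over the C(141, 2) = 9870 pairs i < j, with X_I the indicator of one inversion.
There are 9870 indicators.
For each fixed pair i < j, the values π(i) and π(j) are two distinct elements of {1, …, 141} in uniformly random order; by symmetry P[π(i) > π(j)] = 1/2.
By linearity: E[X] = 9870 · (1/2) = C(141, 2) · (1/2) = 9870/2 = 4935 ≈ 4935.000.

E[X] = 4935 = 4935.000.


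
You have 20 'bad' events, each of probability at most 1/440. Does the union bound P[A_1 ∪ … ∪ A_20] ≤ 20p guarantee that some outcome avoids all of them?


Union bound: P[∪_{i=1}^{20} A_i] ≤ Σ_i P[A_i] ≤ 20·p = 20·(1/440) = 1/22.
Numerically: 1/22 ≈ 0.0454545.
Is 1/22 < 1? YES.
Since P[∪ A_i] ≤ 1/22 < 1, the complement has P[∩ A_i^c] ≥ 1 − 1/22 = 21/22 > 0, so some outcome avoids every A_i.

20·p = 1/22 ≈ 0.0454545; existence CERTIFIED by the union bound.


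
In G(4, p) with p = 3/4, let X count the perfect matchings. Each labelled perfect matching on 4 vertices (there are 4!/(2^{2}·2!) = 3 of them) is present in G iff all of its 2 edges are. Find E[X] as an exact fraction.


K_4 has 4!/(2^{2}·2!) = 3 labelled perfect matchings.
For each such perfect matching H, let X_H = 1 if all 2 edges of H are present in G. Then P[X_H = 1] = p^{2} = (3/4)^{2} = 9/16.
Summing the indicators: E[X] = Σ_H E[X_H] = 3 · p^{2} = 3 · 9/16 = 27/16.
Numerically: E[X] ≈ 1.6875.

E[X] = 3 · (3/4)^{2} = 27/16 ≈ 1.6875.


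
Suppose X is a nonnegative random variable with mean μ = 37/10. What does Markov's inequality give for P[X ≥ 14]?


μ = E[X] = 37/10, a = 14.
Markov: P[X ≥ 14] ≤ μ/a = (37/10)/14 = 37/140.
Numerically: ≈ 0.264286.
(Since a = 14 > μ = 3.700000, the bound 37/140 is < 1 and informative.)

P[X ≥ 14] ≤ 37/140 ≈ 0.264286.


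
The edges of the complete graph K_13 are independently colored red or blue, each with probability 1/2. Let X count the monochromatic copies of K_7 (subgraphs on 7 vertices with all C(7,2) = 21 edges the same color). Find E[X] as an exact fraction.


Let X = Σ_S X_S over the C(13, 7) = 1716 subsets S of size 7, where X_S = 1 if the K_7 on S is monochromatic.
For a fixed S, the K_7 on S has C(7, 2) = 21 edges. P[all 21 edges red] = (1/2)^21, and likewise for blue, so P[monochromatic] = 2·(1/2)^21 = 2^{1 − 21} = 1/1048576.
By linearity of expectation: E[X] = C(13, 7) · 2^{1 − 21} = 1716 · 1/1048576 = 429/262144.
Numerically: E[X] ≈ 0.002.

E[X] = C(13,7)·2^(1−C(7,2)) = 429/262144 ≈ 0.002.


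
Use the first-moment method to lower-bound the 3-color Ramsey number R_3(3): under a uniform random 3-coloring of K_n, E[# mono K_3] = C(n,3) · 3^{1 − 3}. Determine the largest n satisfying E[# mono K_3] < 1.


We need C(n, 3) · 3^{1 − 3} < 1, i.e. C(n, 3) < 3^{3 − 1} = 9.
Check values of n near the boundary:
  n = 3: C(3, 3) = 1; 1 < 9? YES
  n = 4: C(4, 3) = 4; 4 < 9? YES
  n = 5: C(5, 3) = 10; 10 < 9? NO
  n = 6: C(6, 3) = 20; 20 < 9? NO
  n = 7: C(7, 3) = 35; 35 < 9? NO
The largest n with C(n, 3) < 9 is n = 4 (where E[X] = 4/9 ≈ 0.444). Hence R_3(3) > 4, i.e. R_3(3) ≥ 5.

Largest n = 4; hence R_3(3) > 4.


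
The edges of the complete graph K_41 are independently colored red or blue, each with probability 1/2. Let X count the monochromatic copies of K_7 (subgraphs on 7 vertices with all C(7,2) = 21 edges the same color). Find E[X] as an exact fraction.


Let X = Σ_S X_S over the C(41, 7) = 22481940 subsets S of size 7, where X_S = 1 if the K_7 on S is monochromatic.
For a fixed S, the K_7 on S has C(7, 2) = 21 edges. P[all 21 edges red] = (1/2)^21, and likewise for blue, so P[monochromatic] = 2·(1/2)^21 = 2^{1 − 21} = 1/1048576.
By linearity: E[X] = C(41, 7) · 2^{1 − 21} = 22481940 · 1/1048576 = 5620485/262144.
Numerically: E[X] ≈ 21.4404.

E[X] = C(41,7)·2^(1−C(7,2)) = 5620485/262144 ≈ 21.4404.


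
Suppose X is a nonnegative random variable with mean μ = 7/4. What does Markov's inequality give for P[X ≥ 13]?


μ = E[X] = 7/4, a = 13.
Markov: P[X ≥ 13] ≤ μ/a = (7/4)/13 = 7/52.
Numerically: ≈ 0.135.
(Since a = 13 > μ = 1.750, the bound 7/52 is < 1 and informative.)

P[X ≥ 13] ≤ 7/52 ≈ 0.135.


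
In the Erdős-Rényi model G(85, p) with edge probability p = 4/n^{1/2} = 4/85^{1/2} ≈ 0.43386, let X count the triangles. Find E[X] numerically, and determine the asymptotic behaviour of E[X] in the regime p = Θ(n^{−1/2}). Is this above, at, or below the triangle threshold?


Number of potential triangles: C(85, 3) = 98770.
Each occurs with probability p³ ≈ (0.43386)³ ≈ 8.1667937e-02.
By linearity: E[X] = C(85, 3)·p³ ≈ 98770 · 8.1667937e-02 ≈ 8066.34214.
Since α = 1/2 < 1, p = c/n^{1/2} ≫ 1/n is above the triangle threshold p ~ 1/n. Asymptotically E[X] ~ (c³/6)·n^{3(1−α)} = (4³/6)·n^{1.5} → ∞; triangles are abundant w.h.p.

E[X] ≈ 8066.34214; in regime p = Θ(1/n^{1/2}) E[X] diverges (above the triangle threshold p ~ 1/n).


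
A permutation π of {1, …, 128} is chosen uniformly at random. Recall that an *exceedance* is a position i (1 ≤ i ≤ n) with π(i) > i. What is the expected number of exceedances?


Write X = Σ_{i=1}^{128} X_i, where X_i = 1_{π(i) > i}.
For each fixed i, π(i) is uniform over {1, …, 128} (marginal of a uniform permutation), so P[π(i) > i] = (n − i)/n. Summing: Σ_{i=1}^{128} (n − i)/n = (0 + 1 + … + 127)/128 = 128(128 − 1)/(2·128) = (128 − 1)/2.
Hence E[X] = Σ_{i=1}^{128} (128 − i)/128 = 127/2 ≈ 63.500.

E[X] = 127/2 = 63.500.


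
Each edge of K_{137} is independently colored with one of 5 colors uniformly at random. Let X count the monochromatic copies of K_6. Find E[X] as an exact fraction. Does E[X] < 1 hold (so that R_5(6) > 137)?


E[X] = C(137, 6) · 5^{1 − 15} = 8218472724 · 5^{−14} = 8218472724/6103515625.
As a reduced fraction: E[X] = 8218472724/6103515625 ≈ 1.34651.
Is E[X] < 1? NO.
Since E[X] ≥ 1, the first-moment bound is inconclusive at n = 137; it does NOT by itself certify R_5(6) > 137.

E[X] = 8218472724/6103515625 ≈ 1.34651; E[X] ≥ 1; first-moment method inconclusive here.


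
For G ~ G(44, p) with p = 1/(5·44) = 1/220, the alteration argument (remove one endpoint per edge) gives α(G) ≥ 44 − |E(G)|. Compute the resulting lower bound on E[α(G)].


E[|E(G)|] = C(44, 2)·p = 946 · (1/220) = 43/10.
E[α(G)] ≥ n − E[|E(G)|] = 44 − 43/10 = 397/10.
Numerically: ≈ 39.700.
(This is only a lower bound; the true E[α(G)] may be larger.)

E[α(G)] ≥ 397/10 ≈ 39.700.


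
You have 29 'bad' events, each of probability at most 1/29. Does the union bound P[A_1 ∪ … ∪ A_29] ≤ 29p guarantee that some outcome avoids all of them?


Union bound: P[∪_{i=1}^{29} A_i] ≤ Σ_i P[A_i] ≤ 29·p = 29·(1/29) = 1.
Numerically: 1 ≈ 1.000000.
Is 1 < 1? NO.
Since the bound 1 is ≥ 1, the union bound is uninformative here; it does NOT by itself certify existence.

29·p = 1 ≈ 1.000000; existence NOT certified by the union bound.


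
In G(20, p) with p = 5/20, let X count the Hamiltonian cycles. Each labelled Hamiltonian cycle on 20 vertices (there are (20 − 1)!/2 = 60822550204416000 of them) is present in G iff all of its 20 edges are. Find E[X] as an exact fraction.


K_20 has (20 − 1)!/2 = 60822550204416000 labelled Hamiltonian cycles.
For each such Hamiltonian cycle H, let X_H = 1 if all 20 edges of H are present in G. Then P[X_H = 1] = p^{20} = (1/4)^{20} = 1/1099511627776.
By linearity: E[X] = Σ_H E[X_H] = 60822550204416000 · p^{20} = 60822550204416000 · 1/1099511627776 = 1856156927625/33554432.
Numerically: E[X] ≈ 55318.

E[X] = 60822550204416000 · (1/4)^{20} = 1856156927625/33554432 ≈ 55318.


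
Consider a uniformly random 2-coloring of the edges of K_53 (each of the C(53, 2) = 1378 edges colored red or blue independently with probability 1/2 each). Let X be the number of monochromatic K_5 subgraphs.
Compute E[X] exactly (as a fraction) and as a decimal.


Let X = Σ_S X_S over the C(53, 5) = 2869685 subsets S of size 5, where X_S = 1 if the K_5 on S is monochromatic.
For a fixed S, the K_5 on S has C(5, 2) = 10 edges. P[all 10 edges red] = (1/2)^10, and likewise for blue, so P[monochromatic] = 2·(1/2)^10 = 2^{1 − 10} = 1/512.
By linearity of expectation: E[X] = C(53, 5) · 2^{1 − 10} = 2869685 · 1/512 = 2869685/512.
Numerically: E[X] ≈ 5604.854.

E[X] = C(53,5)·2^(1−C(5,2)) = 2869685/512 ≈ 5604.854.


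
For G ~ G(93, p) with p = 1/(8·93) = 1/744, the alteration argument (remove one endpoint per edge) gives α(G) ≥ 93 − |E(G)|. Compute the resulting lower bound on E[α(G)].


E[|E(G)|] = C(93, 2)·p = 4278 · (1/744) = 23/4.
E[α(G)] ≥ n − E[|E(G)|] = 93 − 23/4 = 349/4.
Numerically: ≈ 87.250000.
(This is only a lower bound; the true E[α(G)] may be larger.)

E[α(G)] ≥ 349/4 ≈ 87.250000.


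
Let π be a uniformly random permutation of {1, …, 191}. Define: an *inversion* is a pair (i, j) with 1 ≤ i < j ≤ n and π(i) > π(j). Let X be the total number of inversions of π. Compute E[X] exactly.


Write X = Σ X_I over the C(191, 2) = 18145 pairs i < j, with X_I the indicator of one inversion.
There are 18145 indicators.
For each fixed pair i < j, the values π(i) and π(j) are two distinct elements of {1, …, 191} in uniformly random order; by symmetry P[π(i) > π(j)] = 1/2.
By linearity: E[X] = 18145 · (1/2) = C(191, 2) · (1/2) = 18145/2 = 18145/2 ≈ 9072.50000.

E[X] = 18145/2 = 9072.50000.


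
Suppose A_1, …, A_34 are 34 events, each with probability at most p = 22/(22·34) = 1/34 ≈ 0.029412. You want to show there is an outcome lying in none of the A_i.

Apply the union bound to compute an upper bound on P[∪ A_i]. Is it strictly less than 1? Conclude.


Union bound: P[∪_{i=1}^{34} A_i] ≤ Σ_i P[A_i] ≤ 34·p = 34·(1/34) = 1.
Numerically: 1 ≈ 1.000000.
Is 1 < 1? NO.
Since the bound 1 is ≥ 1, the union bound is uninformative here; it does NOT by itself certify existence.

34·p = 1 ≈ 1.000000; existence NOT certified by the union bound.


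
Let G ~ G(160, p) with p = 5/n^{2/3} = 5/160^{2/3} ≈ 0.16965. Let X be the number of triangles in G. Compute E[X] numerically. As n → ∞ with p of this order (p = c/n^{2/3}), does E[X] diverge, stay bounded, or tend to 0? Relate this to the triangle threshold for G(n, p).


Number of potential triangles: C(160, 3) = 669920.
Each occurs with probability p³ ≈ (0.16965)³ ≈ 4.8828125e-03.
By linearity: E[X] = C(160, 3)·p³ ≈ 669920 · 4.8828125e-03 ≈ 3271.09375.
Since α = 2/3 < 1, p = c/n^{2/3} ≫ 1/n is above the triangle threshold p ~ 1/n. Asymptotically E[X] ~ (c³/6)·n^{3(1−α)} = (5³/6)·n^{1} → ∞; triangles are abundant w.h.p.

E[X] ≈ 3271.09375; in regime p = Θ(1/n^{2/3}) E[X] diverges (above the triangle threshold p ~ 1/n).


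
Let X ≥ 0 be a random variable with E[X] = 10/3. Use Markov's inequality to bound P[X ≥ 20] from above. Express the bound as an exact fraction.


μ = E[X] = 10/3, a = 20.
Markov: P[X ≥ 20] ≤ μ/a = (10/3)/20 = 1/6.
Numerically: ≈ 0.166667.
(Since a = 20 > μ = 3.333333, the bound 1/6 is < 1 and informative.)

P[X ≥ 20] ≤ 1/6 ≈ 0.166667.


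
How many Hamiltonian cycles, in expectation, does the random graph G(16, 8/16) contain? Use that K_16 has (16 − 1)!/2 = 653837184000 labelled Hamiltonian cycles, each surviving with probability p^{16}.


K_16 has (16 − 1)!/2 = 653837184000 labelled Hamiltonian cycles.
For each such Hamiltonian cycle H, let X_H = 1 if all 16 edges of H are present in G. Then P[X_H = 1] = p^{16} = (1/2)^{16} = 1/65536.
By linearity of expectation: E[X] = Σ_H E[X_H] = 653837184000 · p^{16} = 653837184000 · 1/65536 = 638512875/64.
Numerically: E[X] ≈ 9.97676e+06.

E[X] = 653837184000 · (1/2)^{16} = 638512875/64 ≈ 9.97676e+06.


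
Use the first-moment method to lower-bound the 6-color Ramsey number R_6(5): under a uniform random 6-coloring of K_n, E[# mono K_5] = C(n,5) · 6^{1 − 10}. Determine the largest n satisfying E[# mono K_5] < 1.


We need C(n, 5) · 6^{1 − 10} < 1, i.e. C(n, 5) < 6^{10 − 1} = 10077696.
Check values of n near the boundary:
  n = 63: C(63, 5) = 7028847; 7028847 < 10077696? YES
  n = 64: C(64, 5) = 7624512; 7624512 < 10077696? YES
  n = 65: C(65, 5) = 8259888; 8259888 < 10077696? YES
  n = 66: C(66, 5) = 8936928; 8936928 < 10077696? YES
  n = 67: C(67, 5) = 9657648; 9657648 < 10077696? YES
  n = 68: C(68, 5) = 10424128; 10424128 < 10077696? NO
  n = 69: C(69, 5) = 11238513; 11238513 < 10077696? NO
The largest n with C(n, 5) < 10077696 is n = 67 (where E[X] = 67067/69984 ≈ 0.95832). Hence R_6(5) > 67, i.e. R_6(5) ≥ 68.

Largest n = 67; hence R_6(5) > 67.


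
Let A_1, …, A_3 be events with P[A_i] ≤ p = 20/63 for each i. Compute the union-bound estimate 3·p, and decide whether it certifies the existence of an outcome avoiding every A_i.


Union bound: P[∪_{i=1}^{3} A_i] ≤ Σ_i P[A_i] ≤ 3·p = 3·(20/63) = 20/21.
Numerically: 20/21 ≈ 0.9524.
Is 20/21 < 1? YES.
Since P[∪ A_i] ≤ 20/21 < 1, the complement has P[∩ A_i^c] ≥ 1 − 20/21 = 1/21 > 0, so some outcome avoids every A_i.

3·p = 20/21 ≈ 0.9524; existence CERTIFIED by the union bound.


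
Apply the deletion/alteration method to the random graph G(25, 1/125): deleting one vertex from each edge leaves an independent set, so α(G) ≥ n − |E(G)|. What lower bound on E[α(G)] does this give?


E[|E(G)|] = C(25, 2)·p = 300 · (1/125) = 12/5.
E[α(G)] ≥ n − E[|E(G)|] = 25 − 12/5 = 113/5.
Numerically: ≈ 22.60000.
(This is only a lower bound; the true E[α(G)] may be larger.)

E[α(G)] ≥ 113/5 ≈ 22.60000.


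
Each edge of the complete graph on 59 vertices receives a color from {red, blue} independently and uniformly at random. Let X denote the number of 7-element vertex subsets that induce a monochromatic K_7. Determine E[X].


Let X = Σ_S X_S over the C(59, 7) = 341149446 subsets S of size 7, where X_S = 1 if the K_7 on S is monochromatic.
For a fixed S, the K_7 on S has C(7, 2) = 21 edges. P[all 21 edges red] = (1/2)^21, and likewise for blue, so P[monochromatic] = 2·(1/2)^21 = 2^{1 − 21} = 1/1048576.
Summing: E[X] = C(59, 7) · 2^{1 − 21} = 341149446 · 1/1048576 = 170574723/524288.
Numerically: E[X] ≈ 325.3455.

E[X] = C(59,7)·2^(1−C(7,2)) = 170574723/524288 ≈ 325.3455.


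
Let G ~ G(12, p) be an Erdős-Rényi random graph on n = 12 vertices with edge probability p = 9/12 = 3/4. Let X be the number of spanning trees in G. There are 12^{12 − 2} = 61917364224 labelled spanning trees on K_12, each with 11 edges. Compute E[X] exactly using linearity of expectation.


K_12 has 12^{12 − 2} = 61917364224 labelled spanning trees.
For each such spanning tree H, let X_H = 1 if all 11 edges of H are present in G. Then P[X_H = 1] = p^{11} = (3/4)^{11} = 177147/4194304.
By linearity: E[X] = Σ_H E[X_H] = 61917364224 · p^{11} = 61917364224 · 177147/4194304 = 10460353203/4.
Numerically: E[X] ≈ 2.615e+09.

E[X] = 61917364224 · (3/4)^{11} = 10460353203/4 ≈ 2.615e+09.


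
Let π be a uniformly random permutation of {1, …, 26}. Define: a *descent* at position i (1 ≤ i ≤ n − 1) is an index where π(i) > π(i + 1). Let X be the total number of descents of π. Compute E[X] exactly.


Write X = Σ X_I over i = 1, …, 25, with X_I the indicator of one descent.
There are 25 indicators.
For each fixed i, the pair (π(i), π(i+1)) is a uniformly random ordered pair of distinct values from {1, …, 26}; by symmetry P[π(i) > π(i+1)] = 1/2.
By linearity: E[X] = 25 · (1/2) = (26 − 1) · (1/2) = 25/2 ≈ 12.50000.

E[X] = 25/2 = 12.50000.


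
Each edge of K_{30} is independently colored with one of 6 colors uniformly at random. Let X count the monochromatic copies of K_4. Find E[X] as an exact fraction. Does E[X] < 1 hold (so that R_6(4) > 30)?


E[X] = C(30, 4) · 6^{1 − 6} = 27405 · 6^{−5} = 27405/7776.
As a reduced fraction: E[X] = 1015/288 ≈ 3.524306.
Is E[X] < 1? NO.
Since E[X] ≥ 1, the first-moment bound is inconclusive at n = 30; it does NOT by itself certify R_6(4) > 30.

E[X] = 1015/288 ≈ 3.524306; E[X] ≥ 1; first-moment method inconclusive here.


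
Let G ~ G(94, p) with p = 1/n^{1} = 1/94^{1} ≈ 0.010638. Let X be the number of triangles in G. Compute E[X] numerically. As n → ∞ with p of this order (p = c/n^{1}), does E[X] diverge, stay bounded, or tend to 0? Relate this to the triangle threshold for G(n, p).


Number of potential triangles: C(94, 3) = 134044.
Each occurs with probability p³ ≈ (0.010638)³ ≈ 1.2039721e-06.
By linearity: E[X] = C(94, 3)·p³ ≈ 134044 · 1.2039721e-06 ≈ 0.16139.
Here α = 1, so p = 1/n is exactly at the triangle threshold p ~ 1/n. Asymptotically E[X] → c³/6 = 1³/6 = 1/6 ≈ 0.16667, a bounded constant. In this regime the triangle count is asymptotically Poisson(c³/6).

E[X] ≈ 0.16139; in regime p = Θ(1/n^{1}) E[X] stays bounded (at the triangle threshold p ~ 1/n).


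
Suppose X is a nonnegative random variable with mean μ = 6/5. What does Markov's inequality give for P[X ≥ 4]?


μ = E[X] = 6/5, a = 4.
Markov: P[X ≥ 4] ≤ μ/a = (6/5)/4 = 3/10.
Numerically: ≈ 0.300000.
(Since a = 4 > μ = 1.200000, the bound 3/10 is < 1 and informative.)

P[X ≥ 4] ≤ 3/10 ≈ 0.300000.


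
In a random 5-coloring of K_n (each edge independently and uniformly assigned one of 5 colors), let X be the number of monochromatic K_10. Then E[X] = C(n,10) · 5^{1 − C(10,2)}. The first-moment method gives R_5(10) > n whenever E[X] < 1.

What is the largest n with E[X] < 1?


We need C(n, 10) · 5^{1 − 45} < 1, i.e. C(n, 10) < 5^{45 − 1} = 5684341886080801486968994140625.
Check values of n near the boundary:
  n = 5386: C(5386, 10) = 5613966214234562222231428510561; 5613966214234562222231428510561 < 5684341886080801486968994140625? YES
  n = 5387: C(5387, 10) = 5624406917627224603154306376491; 5624406917627224603154306376491 < 5684341886080801486968994140625? YES
  n = 5388: C(5388, 10) = 5634865093375880654852250419586; 5634865093375880654852250419586 < 5684341886080801486968994140625? YES
  n = 5389: C(5389, 10) = 5645340767466558997768874792926; 5645340767466558997768874792926 < 5684341886080801486968994140625? YES
  n = 5390: C(5390, 10) = 5655833965919099070255434039753; 5655833965919099070255434039753 < 5684341886080801486968994140625? YES
  n = 5391: C(5391, 10) = 5666344714787188828795213697883; 5666344714787188828795213697883 < 5684341886080801486968994140625? YES
  n = 5392: C(5392, 10) = 5676873040158402483252283957448; 5676873040158402483252283957448 < 5684341886080801486968994140625? YES
  n = 5393: C(5393, 10) = 5687418968154238267170642278008; 5687418968154238267170642278008 < 5684341886080801486968994140625? NO
  n = 5394: C(5394, 10) = 5697982524930156243149785372878; 5697982524930156243149785372878 < 5684341886080801486968994140625? NO
The largest n with C(n, 10) < 5684341886080801486968994140625 is n = 5392 (where E[X] = 5676873040158402483252283957448/5684341886080801486968994140625 ≈ 0.998686). Hence R_5(10) > 5392, i.e. R_5(10) ≥ 5393.

Largest n = 5392; hence R_5(10) > 5392.


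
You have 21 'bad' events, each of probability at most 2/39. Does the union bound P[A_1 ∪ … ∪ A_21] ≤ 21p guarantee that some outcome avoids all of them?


Union bound: P[∪_{i=1}^{21} A_i] ≤ Σ_i P[A_i] ≤ 21·p = 21·(2/39) = 14/13.
Numerically: 14/13 ≈ 1.07692.
Is 14/13 < 1? NO.
Since the bound 14/13 is ≥ 1, the union bound is uninformative here; it does NOT by itself certify existence.

21·p = 14/13 ≈ 1.07692; existence NOT certified by the union bound.


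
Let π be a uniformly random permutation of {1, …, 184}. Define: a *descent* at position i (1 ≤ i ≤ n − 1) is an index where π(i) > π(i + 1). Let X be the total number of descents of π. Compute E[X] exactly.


Write X = Σ X_I over i = 1, …, 183, with X_I the indicator of one descent.
There are 183 indicators.
For each fixed i, the pair (π(i), π(i+1)) is a uniformly random ordered pair of distinct values from {1, …, 184}; by symmetry P[π(i) > π(i+1)] = 1/2.
By linearity: E[X] = 183 · (1/2) = (184 − 1) · (1/2) = 183/2 ≈ 91.500000.

E[X] = 183/2 = 91.500000.


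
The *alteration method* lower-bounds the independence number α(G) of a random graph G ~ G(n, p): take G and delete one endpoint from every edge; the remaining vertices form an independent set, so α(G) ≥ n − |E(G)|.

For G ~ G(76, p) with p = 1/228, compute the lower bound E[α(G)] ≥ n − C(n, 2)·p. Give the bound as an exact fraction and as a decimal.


E[|E(G)|] = C(76, 2)·p = 2850 · (1/228) = 25/2.
E[α(G)] ≥ n − E[|E(G)|] = 76 − 25/2 = 127/2.
Numerically: ≈ 63.50000.
(This is only a lower bound; the true E[α(G)] may be larger.)

E[α(G)] ≥ 127/2 ≈ 63.50000.


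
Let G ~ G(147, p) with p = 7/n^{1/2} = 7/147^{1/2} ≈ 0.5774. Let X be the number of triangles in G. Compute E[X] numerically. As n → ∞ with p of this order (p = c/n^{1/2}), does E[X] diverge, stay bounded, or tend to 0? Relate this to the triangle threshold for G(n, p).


Number of potential triangles: C(147, 3) = 518665.
Each occurs with probability p³ ≈ (0.5774)³ ≈ 1.924501e-01.
By linearity: E[X] = C(147, 3)·p³ ≈ 518665 · 1.924501e-01 ≈ 99817.1258.
Since α = 1/2 < 1, p = c/n^{1/2} ≫ 1/n is above the triangle threshold p ~ 1/n. Asymptotically E[X] ~ (c³/6)·n^{3(1−α)} = (7³/6)·n^{1.5} → ∞; triangles are abundant w.h.p.

E[X] ≈ 99817.1258; in regime p = Θ(1/n^{1/2}) E[X] diverges (above the triangle threshold p ~ 1/n).


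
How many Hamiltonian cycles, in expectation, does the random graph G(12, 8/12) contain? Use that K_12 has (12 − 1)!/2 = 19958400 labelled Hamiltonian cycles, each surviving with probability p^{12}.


K_12 has (12 − 1)!/2 = 19958400 labelled Hamiltonian cycles.
For each such Hamiltonian cycle H, let X_H = 1 if all 12 edges of H are present in G. Then P[X_H = 1] = p^{12} = (2/3)^{12} = 4096/531441.
By linearity: E[X] = Σ_H E[X_H] = 19958400 · p^{12} = 19958400 · 4096/531441 = 1009254400/6561.
Numerically: E[X] ≈ 1.538e+05.

E[X] = 19958400 · (2/3)^{12} = 1009254400/6561 ≈ 1.538e+05.


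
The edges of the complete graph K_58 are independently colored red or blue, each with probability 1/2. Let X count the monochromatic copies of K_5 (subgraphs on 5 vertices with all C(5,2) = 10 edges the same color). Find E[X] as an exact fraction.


Let X = Σ_S X_S over the C(58, 5) = 4582116 subsets S of size 5, where X_S = 1 if the K_5 on S is monochromatic.
For a fixed S, the K_5 on S has C(5, 2) = 10 edges. P[all 10 edges red] = (1/2)^10, and likewise for blue, so P[monochromatic] = 2·(1/2)^10 = 2^{1 − 10} = 1/512.
Summing: E[X] = C(58, 5) · 2^{1 − 10} = 4582116 · 1/512 = 1145529/128.
Numerically: E[X] ≈ 8949.445312.

E[X] = C(58,5)·2^(1−C(5,2)) = 1145529/128 ≈ 8949.445312.


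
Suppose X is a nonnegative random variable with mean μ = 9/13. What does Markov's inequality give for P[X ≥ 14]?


μ = E[X] = 9/13, a = 14.
Markov: P[X ≥ 14] ≤ μ/a = (9/13)/14 = 9/182.
Numerically: ≈ 0.0495.
(Since a = 14 > μ = 0.6923, the bound 9/182 is < 1 and informative.)

P[X ≥ 14] ≤ 9/182 ≈ 0.0495.


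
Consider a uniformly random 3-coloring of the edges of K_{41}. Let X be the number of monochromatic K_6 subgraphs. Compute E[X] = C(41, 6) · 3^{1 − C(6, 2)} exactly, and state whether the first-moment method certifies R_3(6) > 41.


E[X] = C(41, 6) · 3^{1 − 15} = 4496388 · 3^{−14} = 4496388/4782969.
As a reduced fraction: E[X] = 1498796/1594323 ≈ 0.9401.
Is E[X] < 1? YES.
Since E[X] < 1, there exists a 3-coloring of K_{41} with no monochromatic K_6; hence R_3(6) > 41.

E[X] = 1498796/1594323 ≈ 0.9401; E[X] < 1, so R_3(6) > 41.


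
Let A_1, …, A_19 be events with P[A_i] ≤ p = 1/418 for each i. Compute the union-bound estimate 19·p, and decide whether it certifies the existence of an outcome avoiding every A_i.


Union bound: P[∪_{i=1}^{19} A_i] ≤ Σ_i P[A_i] ≤ 19·p = 19·(1/418) = 1/22.
Numerically: 1/22 ≈ 0.045.
Is 1/22 < 1? YES.
Since P[∪ A_i] ≤ 1/22 < 1, the complement has P[∩ A_i^c] ≥ 1 − 1/22 = 21/22 > 0, so some outcome avoids every A_i.

19·p = 1/22 ≈ 0.045; existence CERTIFIED by the union bound.


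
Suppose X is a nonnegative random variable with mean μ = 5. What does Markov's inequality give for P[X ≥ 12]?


μ = E[X] = 5, a = 12.
Markov: P[X ≥ 12] ≤ μ/a = (5)/12 = 5/12.
Numerically: ≈ 0.416667.
(Since a = 12 > μ = 5.000000, the bound 5/12 is < 1 and informative.)

P[X ≥ 12] ≤ 5/12 ≈ 0.416667.


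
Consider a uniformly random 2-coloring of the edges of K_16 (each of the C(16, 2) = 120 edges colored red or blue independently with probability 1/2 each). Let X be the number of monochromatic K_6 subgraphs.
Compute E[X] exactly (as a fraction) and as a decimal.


Let X = Σ_S X_S over the C(16, 6) = 8008 subsets S of size 6, where X_S = 1 if the K_6 on S is monochromatic.
For a fixed S, the K_6 on S has C(6, 2) = 15 edges. P[all 15 edges red] = (1/2)^15, and likewise for blue, so P[monochromatic] = 2·(1/2)^15 = 2^{1 − 15} = 1/16384.
By linearity of expectation: E[X] = C(16, 6) · 2^{1 − 15} = 8008 · 1/16384 = 1001/2048.
Numerically: E[X] ≈ 0.48877.

E[X] = C(16,6)·2^(1−C(6,2)) = 1001/2048 ≈ 0.48877.


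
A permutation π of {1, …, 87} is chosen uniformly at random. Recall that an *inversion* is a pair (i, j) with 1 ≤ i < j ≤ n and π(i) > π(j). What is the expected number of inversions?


Write X = Σ X_I over the C(87, 2) = 3741 pairs i < j, with X_I the indicator of one inversion.
There are 3741 indicators.
For each fixed pair i < j, the values π(i) and π(j) are two distinct elements of {1, …, 87} in uniformly random order; by symmetry P[π(i) > π(j)] = 1/2.
By linearity: E[X] = 3741 · (1/2) = C(87, 2) · (1/2) = 3741/2 = 3741/2 ≈ 1870.50000.

E[X] = 3741/2 = 1870.50000.


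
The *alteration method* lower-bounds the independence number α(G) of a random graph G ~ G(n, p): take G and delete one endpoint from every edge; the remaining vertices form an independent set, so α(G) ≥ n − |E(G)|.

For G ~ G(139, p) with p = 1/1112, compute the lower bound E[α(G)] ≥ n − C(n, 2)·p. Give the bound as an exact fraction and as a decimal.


E[|E(G)|] = C(139, 2)·p = 9591 · (1/1112) = 69/8.
E[α(G)] ≥ n − E[|E(G)|] = 139 − 69/8 = 1043/8.
Numerically: ≈ 130.3750.
(This is only a lower bound; the true E[α(G)] may be larger.)

E[α(G)] ≥ 1043/8 ≈ 130.3750.


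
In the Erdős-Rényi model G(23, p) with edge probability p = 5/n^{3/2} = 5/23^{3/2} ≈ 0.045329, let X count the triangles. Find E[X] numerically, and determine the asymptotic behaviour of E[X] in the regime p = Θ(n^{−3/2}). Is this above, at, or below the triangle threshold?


Number of potential triangles: C(23, 3) = 1771.
Each occurs with probability p³ ≈ (0.045329)³ ≈ 9.3139682e-05.
By linearity: E[X] = C(23, 3)·p³ ≈ 1771 · 9.3139682e-05 ≈ 0.16495.
Since α = 3/2 > 1, p = c/n^{3/2} = o(1/n) is below the triangle threshold p ~ 1/n. Asymptotically E[X] ~ (c³/6)·n^{3(1−α)} = (5³/6)·n^{-1.5} → 0, so by Markov's inequality G has no triangles w.h.p.

E[X] ≈ 0.16495; in regime p = Θ(1/n^{3/2}) E[X] tends to 0 (below the triangle threshold p ~ 1/n).


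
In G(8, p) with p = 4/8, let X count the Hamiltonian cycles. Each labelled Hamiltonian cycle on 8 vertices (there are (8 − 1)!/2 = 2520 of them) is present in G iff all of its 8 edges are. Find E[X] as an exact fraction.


K_8 has (8 − 1)!/2 = 2520 labelled Hamiltonian cycles.
For each such Hamiltonian cycle H, let X_H = 1 if all 8 edges of H are present in G. Then P[X_H = 1] = p^{8} = (1/2)^{8} = 1/256.
Summing the indicators: E[X] = Σ_H E[X_H] = 2520 · p^{8} = 2520 · 1/256 = 315/32.
Numerically: E[X] ≈ 9.84.

E[X] = 2520 · (1/2)^{8} = 315/32 ≈ 9.84.


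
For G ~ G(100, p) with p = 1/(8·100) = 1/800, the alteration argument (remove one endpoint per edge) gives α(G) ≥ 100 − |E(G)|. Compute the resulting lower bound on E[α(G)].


E[|E(G)|] = C(100, 2)·p = 4950 · (1/800) = 99/16.
E[α(G)] ≥ n − E[|E(G)|] = 100 − 99/16 = 1501/16.
Numerically: ≈ 93.812500.
(This is only a lower bound; the true E[α(G)] may be larger.)

E[α(G)] ≥ 1501/16 ≈ 93.812500.


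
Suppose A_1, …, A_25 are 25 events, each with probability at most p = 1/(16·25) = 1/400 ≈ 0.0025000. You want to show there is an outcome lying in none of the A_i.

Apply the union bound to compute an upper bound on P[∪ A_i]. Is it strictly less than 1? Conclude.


Union bound: P[∪_{i=1}^{25} A_i] ≤ Σ_i P[A_i] ≤ 25·p = 25·(1/400) = 1/16.
Numerically: 1/16 ≈ 0.0625000.
Is 1/16 < 1? YES.
Since P[∪ A_i] ≤ 1/16 < 1, the complement has P[∩ A_i^c] ≥ 1 − 1/16 = 15/16 > 0, so some outcome avoids every A_i.

25·p = 1/16 ≈ 0.0625000; existence CERTIFIED by the union bound.


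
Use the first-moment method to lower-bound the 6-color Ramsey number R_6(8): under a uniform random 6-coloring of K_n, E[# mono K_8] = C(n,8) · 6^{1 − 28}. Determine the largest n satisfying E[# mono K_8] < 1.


We need C(n, 8) · 6^{1 − 28} < 1, i.e. C(n, 8) < 6^{28 − 1} = 1023490369077469249536.
Check values of n near the boundary:
  n = 1591: C(1591, 8) = 1000427749141189953870; 1000427749141189953870 < 1023490369077469249536? YES
  n = 1592: C(1592, 8) = 1005480414540892933435; 1005480414540892933435 < 1023490369077469249536? YES
  n = 1593: C(1593, 8) = 1010555394551193970323; 1010555394551193970323 < 1023490369077469249536? YES
  n = 1594: C(1594, 8) = 1015652773590544255167; 1015652773590544255167 < 1023490369077469249536? YES
  n = 1595: C(1595, 8) = 1020772636343363633895; 1020772636343363633895 < 1023490369077469249536? YES
  n = 1596: C(1596, 8) = 1025915067760710553965; 1025915067760710553965 < 1023490369077469249536? NO
  n = 1597: C(1597, 8) = 1031080153060953275445; 1031080153060953275445 < 1023490369077469249536? NO
  n = 1598: C(1598, 8) = 1036267977730442348529; 1036267977730442348529 < 1023490369077469249536? NO
The largest n with C(n, 8) < 1023490369077469249536 is n = 1595 (where E[X] = 113419181815929292655/113721152119718805504 ≈ 0.99734). Hence R_6(8) > 1595, i.e. R_6(8) ≥ 1596.

Largest n = 1595; hence R_6(8) > 1595.


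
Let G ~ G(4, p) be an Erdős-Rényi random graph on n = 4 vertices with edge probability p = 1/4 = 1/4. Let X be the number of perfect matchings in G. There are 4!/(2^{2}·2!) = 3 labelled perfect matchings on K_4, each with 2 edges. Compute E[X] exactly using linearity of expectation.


K_4 has 4!/(2^{2}·2!) = 3 labelled perfect matchings.
For each such perfect matching H, let X_H = 1 if all 2 edges of H are present in G. Then P[X_H = 1] = p^{2} = (1/4)^{2} = 1/16.
By linearity of expectation: E[X] = Σ_H E[X_H] = 3 · p^{2} = 3 · 1/16 = 3/16.
Numerically: E[X] ≈ 0.188.

E[X] = 3 · (1/4)^{2} = 3/16 ≈ 0.188.


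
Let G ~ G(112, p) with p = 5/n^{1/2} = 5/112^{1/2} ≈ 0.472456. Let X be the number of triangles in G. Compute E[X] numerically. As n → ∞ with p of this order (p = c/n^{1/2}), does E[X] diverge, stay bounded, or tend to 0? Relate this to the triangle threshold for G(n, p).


Number of potential triangles: C(112, 3) = 227920.
Each occurs with probability p³ ≈ (0.472456)³ ≈ 1.05458837e-01.
By linearity: E[X] = C(112, 3)·p³ ≈ 227920 · 1.05458837e-01 ≈ 24036.178205.
Since α = 1/2 < 1, p = c/n^{1/2} ≫ 1/n is above the triangle threshold p ~ 1/n. Asymptotically E[X] ~ (c³/6)·n^{3(1−α)} = (5³/6)·n^{1.5} → ∞; triangles are abundant w.h.p.

E[X] ≈ 24036.178205; in regime p = Θ(1/n^{1/2}) E[X] diverges (above the triangle threshold p ~ 1/n).


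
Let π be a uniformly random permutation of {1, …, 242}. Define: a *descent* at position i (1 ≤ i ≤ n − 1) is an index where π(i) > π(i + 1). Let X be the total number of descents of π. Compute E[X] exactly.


Write X = Σ X_I over i = 1, …, 241, with X_I the indicator of one descent.
There are 241 indicators.
For each fixed i, the pair (π(i), π(i+1)) is a uniformly random ordered pair of distinct values from {1, …, 242}; by symmetry P[π(i) > π(i+1)] = 1/2.
By linearity: E[X] = 241 · (1/2) = (242 − 1) · (1/2) = 241/2 ≈ 120.500.

E[X] = 241/2 = 120.500.


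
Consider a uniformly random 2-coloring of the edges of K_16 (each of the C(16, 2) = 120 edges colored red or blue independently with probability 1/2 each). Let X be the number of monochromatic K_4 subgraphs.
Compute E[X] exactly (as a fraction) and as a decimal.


Let X = Σ_S X_S over the C(16, 4) = 1820 subsets S of size 4, where X_S = 1 if the K_4 on S is monochromatic.
For a fixed S, the K_4 on S has C(4, 2) = 6 edges. P[all 6 edges red] = (1/2)^6, and likewise for blue, so P[monochromatic] = 2·(1/2)^6 = 2^{1 − 6} = 1/32.
By linearity of expectation: E[X] = C(16, 4) · 2^{1 − 6} = 1820 · 1/32 = 455/8.
Numerically: E[X] ≈ 56.875.

E[X] = C(16,4)·2^(1−C(4,2)) = 455/8 ≈ 56.875.


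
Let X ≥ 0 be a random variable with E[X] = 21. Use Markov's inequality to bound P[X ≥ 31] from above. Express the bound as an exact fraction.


μ = E[X] = 21, a = 31.
Markov: P[X ≥ 31] ≤ μ/a = (21)/31 = 21/31.
Numerically: ≈ 0.6774.
(Since a = 31 > μ = 21.0000, the bound 21/31 is < 1 and informative.)

P[X ≥ 31] ≤ 21/31 ≈ 0.6774.


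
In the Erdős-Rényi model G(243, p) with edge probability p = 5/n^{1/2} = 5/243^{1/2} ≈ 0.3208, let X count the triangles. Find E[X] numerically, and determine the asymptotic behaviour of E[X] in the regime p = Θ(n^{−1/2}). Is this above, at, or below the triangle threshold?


Number of potential triangles: C(243, 3) = 2362041.
Each occurs with probability p³ ≈ (0.3208)³ ≈ 3.299899e-02.
By linearity: E[X] = C(243, 3)·p³ ≈ 2362041 · 3.299899e-02 ≈ 77944.9593.
Since α = 1/2 < 1, p = c/n^{1/2} ≫ 1/n is above the triangle threshold p ~ 1/n. Asymptotically E[X] ~ (c³/6)·n^{3(1−α)} = (5³/6)·n^{1.5} → ∞; triangles are abundant w.h.p.

E[X] ≈ 77944.9593; in regime p = Θ(1/n^{1/2}) E[X] diverges (above the triangle threshold p ~ 1/n).
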